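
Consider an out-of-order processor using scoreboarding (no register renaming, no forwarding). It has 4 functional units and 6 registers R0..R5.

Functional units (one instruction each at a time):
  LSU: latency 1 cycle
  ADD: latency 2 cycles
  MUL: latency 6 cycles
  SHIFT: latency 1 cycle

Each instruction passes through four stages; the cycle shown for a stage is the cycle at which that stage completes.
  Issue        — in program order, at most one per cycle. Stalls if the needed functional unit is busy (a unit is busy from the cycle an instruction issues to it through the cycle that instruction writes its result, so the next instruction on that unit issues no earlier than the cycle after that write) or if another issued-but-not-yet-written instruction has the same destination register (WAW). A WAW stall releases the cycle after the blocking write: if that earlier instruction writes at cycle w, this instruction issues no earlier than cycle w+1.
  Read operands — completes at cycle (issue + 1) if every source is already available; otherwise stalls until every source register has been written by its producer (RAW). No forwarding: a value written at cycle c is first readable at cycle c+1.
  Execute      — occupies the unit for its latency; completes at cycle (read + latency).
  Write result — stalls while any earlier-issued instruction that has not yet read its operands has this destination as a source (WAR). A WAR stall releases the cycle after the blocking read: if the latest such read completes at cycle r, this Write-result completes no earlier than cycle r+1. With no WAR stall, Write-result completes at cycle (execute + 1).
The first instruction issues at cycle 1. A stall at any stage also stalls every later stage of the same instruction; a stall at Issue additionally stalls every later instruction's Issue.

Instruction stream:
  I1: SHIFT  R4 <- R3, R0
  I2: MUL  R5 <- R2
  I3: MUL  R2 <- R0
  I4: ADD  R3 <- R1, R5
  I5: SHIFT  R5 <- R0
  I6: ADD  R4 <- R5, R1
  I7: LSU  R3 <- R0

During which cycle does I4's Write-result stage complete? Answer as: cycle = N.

cycle = 16

[1] issue I1 (SHIFT)
[2] I1 read-ops, issue I2 (MUL)
[3] I1 finished on SHIFT, I2 read-ops
[4] I1→R4
[9] I2 finished on MUL
[10] I2→R5
[11] issue I3 (MUL)
[12] I3 read-ops, issue I4 (ADD)
[13] I4 read-ops, issue I5 (SHIFT)
[14] I5 read-ops
[15] I4 finished on ADD, I5 finished on SHIFT
[16] I4→R3, I5→R5
[17] issue I6 (ADD)
[18] I3 finished on MUL, I6 read-ops, issue I7 (LSU)
[19] I3→R2, I7 read-ops
[20] I6 finished on ADD, I7 finished on LSU
[21] I6→R4, I7→R3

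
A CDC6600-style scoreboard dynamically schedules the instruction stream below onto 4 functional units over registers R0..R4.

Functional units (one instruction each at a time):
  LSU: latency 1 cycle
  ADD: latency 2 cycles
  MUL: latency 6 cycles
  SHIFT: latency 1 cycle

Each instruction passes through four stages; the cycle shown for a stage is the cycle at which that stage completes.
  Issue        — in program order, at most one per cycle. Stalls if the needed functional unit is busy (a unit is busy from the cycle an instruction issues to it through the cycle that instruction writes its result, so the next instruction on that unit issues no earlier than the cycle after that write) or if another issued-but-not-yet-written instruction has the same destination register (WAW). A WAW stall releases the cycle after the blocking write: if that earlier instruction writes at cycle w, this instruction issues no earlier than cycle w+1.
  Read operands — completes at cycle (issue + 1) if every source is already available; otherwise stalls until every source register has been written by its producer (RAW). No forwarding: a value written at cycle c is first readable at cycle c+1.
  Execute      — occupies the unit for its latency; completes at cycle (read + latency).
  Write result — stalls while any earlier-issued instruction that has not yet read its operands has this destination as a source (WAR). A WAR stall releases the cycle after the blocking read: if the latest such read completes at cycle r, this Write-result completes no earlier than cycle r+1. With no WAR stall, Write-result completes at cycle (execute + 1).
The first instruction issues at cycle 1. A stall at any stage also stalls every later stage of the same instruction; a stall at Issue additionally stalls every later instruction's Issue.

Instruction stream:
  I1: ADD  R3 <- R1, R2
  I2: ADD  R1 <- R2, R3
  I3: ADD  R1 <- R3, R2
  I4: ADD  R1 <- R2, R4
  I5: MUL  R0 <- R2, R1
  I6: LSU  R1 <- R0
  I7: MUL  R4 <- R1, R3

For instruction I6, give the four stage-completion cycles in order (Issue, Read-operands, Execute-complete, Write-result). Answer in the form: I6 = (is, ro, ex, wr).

I6 = (21, 29, 30, 31)

I1 -> (1, 2, 4, 5)
I2 -> (6, 7, 9, 10)  // struct: ADD busy until I1 writes@5
I3 -> (11, 12, 14, 15)  // struct: ADD busy until I2 writes@10
I4 -> (16, 17, 19, 20)  // struct: ADD busy until I3 writes@15
I5 -> (17, 21, 27, 28)  // RAW R1: wait I4 write@20
I6 -> (21, 29, 30, 31)  // WAW R1: wait I4 write@20, RAW R0: wait I5 write@28
I7 -> (29, 32, 38, 39)  // struct: MUL busy until I5 writes@28, RAW R1: wait I6 write@31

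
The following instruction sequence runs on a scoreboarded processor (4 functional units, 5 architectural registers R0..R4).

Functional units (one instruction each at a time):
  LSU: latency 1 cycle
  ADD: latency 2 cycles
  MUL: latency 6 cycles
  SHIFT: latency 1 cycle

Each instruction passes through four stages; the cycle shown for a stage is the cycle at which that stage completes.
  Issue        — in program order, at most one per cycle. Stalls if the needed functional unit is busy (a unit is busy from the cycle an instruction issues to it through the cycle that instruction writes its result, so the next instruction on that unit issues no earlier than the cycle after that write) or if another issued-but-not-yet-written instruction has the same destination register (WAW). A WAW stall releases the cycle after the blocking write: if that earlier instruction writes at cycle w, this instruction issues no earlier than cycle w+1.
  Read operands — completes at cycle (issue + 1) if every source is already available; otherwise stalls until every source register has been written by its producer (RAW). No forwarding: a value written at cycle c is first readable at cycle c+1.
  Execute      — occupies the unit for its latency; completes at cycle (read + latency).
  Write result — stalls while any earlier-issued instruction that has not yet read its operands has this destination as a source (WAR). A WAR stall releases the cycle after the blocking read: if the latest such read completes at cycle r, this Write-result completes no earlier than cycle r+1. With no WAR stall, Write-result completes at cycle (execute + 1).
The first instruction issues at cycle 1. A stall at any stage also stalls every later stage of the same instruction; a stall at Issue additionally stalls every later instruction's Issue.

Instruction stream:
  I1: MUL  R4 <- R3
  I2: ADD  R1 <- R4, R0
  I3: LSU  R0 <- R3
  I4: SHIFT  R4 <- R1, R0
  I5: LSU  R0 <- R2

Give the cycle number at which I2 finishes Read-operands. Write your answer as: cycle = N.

cycle = 10

I1  is:1  ro:2  ex:8  wr:9
I2  is:2  ro:10  ex:12  wr:13  — RAW R4: wait I1 write@9
I3  is:3  ro:4  ex:5  wr:11  — WAR R0: wait I2 read@10
I4  is:10  ro:14  ex:15  wr:16  — WAW R4: wait I1 write@9, RAW R1: wait I2 write@13
I5  is:12  ro:13  ex:14  wr:15  — struct: LSU busy until I3 writes@11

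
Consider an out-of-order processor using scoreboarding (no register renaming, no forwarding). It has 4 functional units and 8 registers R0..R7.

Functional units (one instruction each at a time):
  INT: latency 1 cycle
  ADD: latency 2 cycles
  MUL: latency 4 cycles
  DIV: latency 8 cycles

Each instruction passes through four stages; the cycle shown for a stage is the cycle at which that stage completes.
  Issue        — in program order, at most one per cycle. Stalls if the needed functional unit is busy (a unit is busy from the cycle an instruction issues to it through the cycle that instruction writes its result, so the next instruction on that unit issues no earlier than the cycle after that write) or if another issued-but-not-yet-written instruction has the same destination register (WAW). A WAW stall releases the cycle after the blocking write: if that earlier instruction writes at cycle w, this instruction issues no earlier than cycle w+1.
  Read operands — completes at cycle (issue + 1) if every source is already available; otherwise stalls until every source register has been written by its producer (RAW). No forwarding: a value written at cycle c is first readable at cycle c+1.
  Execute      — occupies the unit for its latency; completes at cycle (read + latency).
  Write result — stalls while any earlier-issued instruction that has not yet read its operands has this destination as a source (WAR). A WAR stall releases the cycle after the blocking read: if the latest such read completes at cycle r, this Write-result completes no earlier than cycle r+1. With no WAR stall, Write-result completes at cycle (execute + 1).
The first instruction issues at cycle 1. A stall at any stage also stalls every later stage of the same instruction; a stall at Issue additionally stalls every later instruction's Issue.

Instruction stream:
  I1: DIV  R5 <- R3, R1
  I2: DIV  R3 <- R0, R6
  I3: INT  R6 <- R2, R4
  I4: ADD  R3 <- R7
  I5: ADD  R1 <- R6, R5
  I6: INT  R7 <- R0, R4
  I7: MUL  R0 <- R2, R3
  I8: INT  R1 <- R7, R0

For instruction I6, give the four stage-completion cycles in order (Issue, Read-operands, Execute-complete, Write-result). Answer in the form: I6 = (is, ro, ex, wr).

I6 = (29, 30, 31, 32)

c1: I1 dispatched to DIV
c2: I1 operands ready
c10: I1 complete
c11: R5←I1
c12: I2 dispatched to DIV
c13: I2 operands ready | I3 dispatched to INT
c14: I3 operands ready
c15: I3 complete
c16: R6←I3
c21: I2 complete
c22: R3←I2
c23: I4 dispatched to ADD
c24: I4 operands ready
c26: I4 complete
c27: R3←I4
c28: I5 dispatched to ADD
c29: I5 operands ready | I6 dispatched to INT
c30: I6 operands ready | I7 dispatched to MUL
c31: I5 complete | I6 complete | I7 operands ready
c32: R1←I5 | R7←I6
c33: I8 dispatched to INT
c35: I7 complete
c36: R0←I7
c37: I8 operands ready
c38: I8 complete
c39: R1←I8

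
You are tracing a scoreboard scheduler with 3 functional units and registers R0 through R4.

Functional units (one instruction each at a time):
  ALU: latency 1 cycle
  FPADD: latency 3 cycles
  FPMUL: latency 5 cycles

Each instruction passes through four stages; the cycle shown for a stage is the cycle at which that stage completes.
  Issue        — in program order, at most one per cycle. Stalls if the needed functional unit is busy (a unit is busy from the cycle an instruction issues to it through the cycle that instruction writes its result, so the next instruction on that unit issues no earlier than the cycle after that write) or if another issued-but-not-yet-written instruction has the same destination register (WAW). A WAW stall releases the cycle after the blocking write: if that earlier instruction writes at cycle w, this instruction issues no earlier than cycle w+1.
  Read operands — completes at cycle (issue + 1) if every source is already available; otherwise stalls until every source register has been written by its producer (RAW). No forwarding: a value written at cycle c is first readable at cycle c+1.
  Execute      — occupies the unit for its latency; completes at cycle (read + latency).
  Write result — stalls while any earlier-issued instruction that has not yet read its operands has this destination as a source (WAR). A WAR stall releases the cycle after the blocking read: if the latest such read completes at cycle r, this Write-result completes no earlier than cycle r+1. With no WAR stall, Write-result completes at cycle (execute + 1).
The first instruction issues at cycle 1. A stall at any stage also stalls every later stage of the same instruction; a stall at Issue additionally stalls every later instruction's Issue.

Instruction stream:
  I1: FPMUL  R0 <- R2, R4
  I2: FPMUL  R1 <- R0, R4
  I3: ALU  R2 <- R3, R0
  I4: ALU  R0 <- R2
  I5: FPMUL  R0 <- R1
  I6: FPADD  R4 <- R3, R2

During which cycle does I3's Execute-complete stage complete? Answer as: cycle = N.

[1] I1 dispatched to FPMUL
[2] I1 operands ready
[7] I1 complete
[8] R0←I1
[9] I2 dispatched to FPMUL
[10] I2 operands ready · I3 dispatched to ALU
[11] I3 operands ready
[12] I3 complete
[13] R2←I3
[14] I4 dispatched to ALU
[15] I2 complete · I4 operands ready
[16] R1←I2 · I4 complete
[17] R0←I4
[18] I5 dispatched to FPMUL
[19] I5 operands ready · I6 dispatched to FPADD
[20] I6 operands ready
[23] I6 complete
[24] I5 complete · R4←I6
[25] R0←I5

cycle = 12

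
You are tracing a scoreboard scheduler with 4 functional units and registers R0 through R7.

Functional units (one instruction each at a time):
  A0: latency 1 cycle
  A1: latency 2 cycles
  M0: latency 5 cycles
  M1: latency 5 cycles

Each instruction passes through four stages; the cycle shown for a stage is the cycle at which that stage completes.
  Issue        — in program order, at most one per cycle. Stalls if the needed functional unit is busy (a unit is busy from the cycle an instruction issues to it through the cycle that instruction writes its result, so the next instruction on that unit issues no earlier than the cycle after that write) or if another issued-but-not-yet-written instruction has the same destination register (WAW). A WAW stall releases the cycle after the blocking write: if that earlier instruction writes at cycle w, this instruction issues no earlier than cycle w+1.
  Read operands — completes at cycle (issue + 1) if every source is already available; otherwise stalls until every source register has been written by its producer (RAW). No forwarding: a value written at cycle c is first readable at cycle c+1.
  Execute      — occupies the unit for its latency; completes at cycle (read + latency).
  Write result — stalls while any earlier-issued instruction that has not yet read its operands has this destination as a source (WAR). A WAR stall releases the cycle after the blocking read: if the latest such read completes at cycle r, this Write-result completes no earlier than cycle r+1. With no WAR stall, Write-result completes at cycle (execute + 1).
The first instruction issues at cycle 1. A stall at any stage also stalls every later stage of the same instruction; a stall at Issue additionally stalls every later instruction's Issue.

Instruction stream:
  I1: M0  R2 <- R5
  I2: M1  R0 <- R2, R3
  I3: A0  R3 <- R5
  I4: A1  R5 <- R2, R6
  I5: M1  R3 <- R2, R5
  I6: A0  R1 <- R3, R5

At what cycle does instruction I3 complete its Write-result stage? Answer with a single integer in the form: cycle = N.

I1  is:1  ro:2  ex:7  wr:8
I2  is:2  ro:9  ex:14  wr:15  — RAW R2: wait I1 write@8
I3  is:3  ro:4  ex:5  wr:10  — WAR R3: wait I2 read@9
I4  is:4  ro:9  ex:11  wr:12  — RAW R2: wait I1 write@8
I5  is:16  ro:17  ex:22  wr:23  — struct: M1 busy until I2 writes@15
I6  is:17  ro:24  ex:25  wr:26  — RAW R3: wait I5 write@23

cycle = 10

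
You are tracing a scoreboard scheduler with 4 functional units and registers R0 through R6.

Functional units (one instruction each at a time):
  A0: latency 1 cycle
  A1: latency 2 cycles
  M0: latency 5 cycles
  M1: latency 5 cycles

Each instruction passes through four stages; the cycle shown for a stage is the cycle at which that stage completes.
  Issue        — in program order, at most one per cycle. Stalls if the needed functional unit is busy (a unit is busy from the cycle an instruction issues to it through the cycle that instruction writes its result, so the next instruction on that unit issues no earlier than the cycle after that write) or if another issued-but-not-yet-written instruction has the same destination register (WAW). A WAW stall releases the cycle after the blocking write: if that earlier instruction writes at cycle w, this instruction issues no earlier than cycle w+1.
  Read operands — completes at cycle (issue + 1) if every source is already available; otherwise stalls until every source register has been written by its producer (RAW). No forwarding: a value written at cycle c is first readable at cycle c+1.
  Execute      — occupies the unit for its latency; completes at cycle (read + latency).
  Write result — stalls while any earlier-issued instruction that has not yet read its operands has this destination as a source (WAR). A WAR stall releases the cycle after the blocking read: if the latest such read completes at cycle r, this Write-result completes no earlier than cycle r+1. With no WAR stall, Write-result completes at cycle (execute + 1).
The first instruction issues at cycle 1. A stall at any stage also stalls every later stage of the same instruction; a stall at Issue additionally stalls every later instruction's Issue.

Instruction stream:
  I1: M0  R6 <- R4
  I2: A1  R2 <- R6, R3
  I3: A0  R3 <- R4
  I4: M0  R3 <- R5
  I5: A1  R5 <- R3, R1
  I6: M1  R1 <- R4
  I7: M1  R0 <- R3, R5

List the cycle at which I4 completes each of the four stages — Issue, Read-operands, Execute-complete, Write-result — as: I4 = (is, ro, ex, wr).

I4 = (11, 12, 17, 18)

[1] I1→M0
[2] I1 RO · I2→A1
[3] I3→A0
[4] I3 RO
[5] I3 EX
[7] I1 EX
[8] I1 WR R6
[9] I2 RO
[10] I3 WR R3
[11] I2 EX · I4→M0
[12] I2 WR R2 · I4 RO
[13] I5→A1
[14] I6→M1
[15] I6 RO
[17] I4 EX
[18] I4 WR R3
[19] I5 RO
[20] I6 EX
[21] I5 EX · I6 WR R1
[22] I5 WR R5 · I7→M1
[23] I7 RO
[28] I7 EX
[29] I7 WR R0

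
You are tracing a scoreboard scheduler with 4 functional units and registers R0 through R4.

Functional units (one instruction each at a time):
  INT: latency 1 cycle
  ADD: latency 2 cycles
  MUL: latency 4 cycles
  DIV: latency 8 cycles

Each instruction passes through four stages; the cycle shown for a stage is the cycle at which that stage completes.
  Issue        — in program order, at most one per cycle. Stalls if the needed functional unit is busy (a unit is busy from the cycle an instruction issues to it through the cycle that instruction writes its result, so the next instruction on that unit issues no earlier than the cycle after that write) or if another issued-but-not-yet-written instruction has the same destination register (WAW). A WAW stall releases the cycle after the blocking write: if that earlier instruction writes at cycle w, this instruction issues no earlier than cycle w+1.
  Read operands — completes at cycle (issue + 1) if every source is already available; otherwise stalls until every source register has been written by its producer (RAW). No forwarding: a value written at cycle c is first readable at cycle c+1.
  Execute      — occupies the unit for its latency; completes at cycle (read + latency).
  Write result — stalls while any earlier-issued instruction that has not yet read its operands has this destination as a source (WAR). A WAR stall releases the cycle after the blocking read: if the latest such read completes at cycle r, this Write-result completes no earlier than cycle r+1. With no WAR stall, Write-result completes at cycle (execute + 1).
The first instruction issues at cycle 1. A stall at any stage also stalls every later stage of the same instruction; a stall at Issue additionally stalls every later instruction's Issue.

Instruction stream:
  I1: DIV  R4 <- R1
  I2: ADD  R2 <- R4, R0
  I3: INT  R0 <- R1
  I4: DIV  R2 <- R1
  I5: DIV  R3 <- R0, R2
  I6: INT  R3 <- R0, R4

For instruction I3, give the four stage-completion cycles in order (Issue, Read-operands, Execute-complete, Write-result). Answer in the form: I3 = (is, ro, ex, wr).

I3 = (3, 4, 5, 13)

I1 -> (1, 2, 10, 11)
I2 -> (2, 12, 14, 15)  // RAW R4: wait I1 write@11
I3 -> (3, 4, 5, 13)  // WAR R0: wait I2 read@12
I4 -> (16, 17, 25, 26)  // WAW R2: wait I2 write@15
I5 -> (27, 28, 36, 37)  // struct: DIV busy until I4 writes@26
I6 -> (38, 39, 40, 41)  // WAW R3: wait I5 write@37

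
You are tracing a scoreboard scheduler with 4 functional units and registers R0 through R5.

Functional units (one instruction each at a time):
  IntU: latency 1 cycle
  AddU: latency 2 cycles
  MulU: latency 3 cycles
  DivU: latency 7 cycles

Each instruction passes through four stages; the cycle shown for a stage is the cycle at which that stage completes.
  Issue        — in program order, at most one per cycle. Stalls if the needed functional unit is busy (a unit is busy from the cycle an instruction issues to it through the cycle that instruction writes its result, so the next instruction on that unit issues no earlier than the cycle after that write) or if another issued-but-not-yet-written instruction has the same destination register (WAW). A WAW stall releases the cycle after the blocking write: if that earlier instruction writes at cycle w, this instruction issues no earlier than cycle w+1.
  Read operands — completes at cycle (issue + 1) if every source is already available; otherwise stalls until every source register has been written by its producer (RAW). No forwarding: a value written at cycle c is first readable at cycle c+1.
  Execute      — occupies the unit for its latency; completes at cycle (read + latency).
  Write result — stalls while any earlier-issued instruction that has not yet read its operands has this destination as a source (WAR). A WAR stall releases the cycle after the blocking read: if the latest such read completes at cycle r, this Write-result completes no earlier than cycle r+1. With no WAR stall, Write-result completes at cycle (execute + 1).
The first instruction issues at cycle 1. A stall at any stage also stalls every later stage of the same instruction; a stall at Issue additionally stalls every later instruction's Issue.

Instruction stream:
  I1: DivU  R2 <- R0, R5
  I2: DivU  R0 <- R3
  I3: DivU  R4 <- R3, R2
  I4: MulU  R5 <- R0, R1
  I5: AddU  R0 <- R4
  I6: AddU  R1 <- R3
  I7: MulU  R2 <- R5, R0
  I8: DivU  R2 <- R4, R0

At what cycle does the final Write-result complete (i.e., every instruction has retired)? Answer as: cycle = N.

cycle 1: issue I1 (DivU)
cycle 2: I1 read-ops
cycle 9: I1 finished on DivU
cycle 10: I1→R2
cycle 11: issue I2 (DivU)
cycle 12: I2 read-ops
cycle 19: I2 finished on DivU
cycle 20: I2→R0
cycle 21: issue I3 (DivU)
cycle 22: I3 read-ops | issue I4 (MulU)
cycle 23: I4 read-ops | issue I5 (AddU)
cycle 26: I4 finished on MulU
cycle 27: I4→R5
cycle 29: I3 finished on DivU
cycle 30: I3→R4
cycle 31: I5 read-ops
cycle 33: I5 finished on AddU
cycle 34: I5→R0
cycle 35: issue I6 (AddU)
cycle 36: I6 read-ops | issue I7 (MulU)
cycle 37: I7 read-ops
cycle 38: I6 finished on AddU
cycle 39: I6→R1
cycle 40: I7 finished on MulU
cycle 41: I7→R2
cycle 42: issue I8 (DivU)
cycle 43: I8 read-ops
cycle 50: I8 finished on DivU
cycle 51: I8→R2

cycle = 51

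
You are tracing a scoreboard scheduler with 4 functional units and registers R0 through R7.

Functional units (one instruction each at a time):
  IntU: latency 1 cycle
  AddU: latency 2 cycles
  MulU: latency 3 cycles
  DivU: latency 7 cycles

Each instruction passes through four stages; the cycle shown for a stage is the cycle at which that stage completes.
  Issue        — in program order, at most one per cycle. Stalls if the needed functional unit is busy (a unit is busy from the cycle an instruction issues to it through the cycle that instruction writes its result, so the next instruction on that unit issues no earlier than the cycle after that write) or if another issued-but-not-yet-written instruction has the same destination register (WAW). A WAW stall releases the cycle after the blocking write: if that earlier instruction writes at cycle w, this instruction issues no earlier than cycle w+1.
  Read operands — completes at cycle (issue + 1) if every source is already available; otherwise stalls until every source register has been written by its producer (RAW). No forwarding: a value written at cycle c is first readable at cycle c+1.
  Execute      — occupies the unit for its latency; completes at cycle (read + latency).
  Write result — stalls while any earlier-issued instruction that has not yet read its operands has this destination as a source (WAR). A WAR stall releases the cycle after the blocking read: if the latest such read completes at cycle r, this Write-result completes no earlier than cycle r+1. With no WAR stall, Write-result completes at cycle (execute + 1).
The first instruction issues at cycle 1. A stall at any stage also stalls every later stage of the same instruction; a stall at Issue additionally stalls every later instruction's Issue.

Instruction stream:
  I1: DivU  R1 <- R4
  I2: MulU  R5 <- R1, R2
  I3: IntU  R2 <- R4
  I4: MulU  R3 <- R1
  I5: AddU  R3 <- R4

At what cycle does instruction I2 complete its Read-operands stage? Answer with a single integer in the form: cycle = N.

c1: I1→DivU
c2: I1 RO | I2→MulU
c3: I3→IntU
c4: I3 RO
c5: I3 EX
c9: I1 EX
c10: I1 WR R1
c11: I2 RO
c12: I3 WR R2
c14: I2 EX
c15: I2 WR R5
c16: I4→MulU
c17: I4 RO
c20: I4 EX
c21: I4 WR R3
c22: I5→AddU
c23: I5 RO
c25: I5 EX
c26: I5 WR R3

cycle = 11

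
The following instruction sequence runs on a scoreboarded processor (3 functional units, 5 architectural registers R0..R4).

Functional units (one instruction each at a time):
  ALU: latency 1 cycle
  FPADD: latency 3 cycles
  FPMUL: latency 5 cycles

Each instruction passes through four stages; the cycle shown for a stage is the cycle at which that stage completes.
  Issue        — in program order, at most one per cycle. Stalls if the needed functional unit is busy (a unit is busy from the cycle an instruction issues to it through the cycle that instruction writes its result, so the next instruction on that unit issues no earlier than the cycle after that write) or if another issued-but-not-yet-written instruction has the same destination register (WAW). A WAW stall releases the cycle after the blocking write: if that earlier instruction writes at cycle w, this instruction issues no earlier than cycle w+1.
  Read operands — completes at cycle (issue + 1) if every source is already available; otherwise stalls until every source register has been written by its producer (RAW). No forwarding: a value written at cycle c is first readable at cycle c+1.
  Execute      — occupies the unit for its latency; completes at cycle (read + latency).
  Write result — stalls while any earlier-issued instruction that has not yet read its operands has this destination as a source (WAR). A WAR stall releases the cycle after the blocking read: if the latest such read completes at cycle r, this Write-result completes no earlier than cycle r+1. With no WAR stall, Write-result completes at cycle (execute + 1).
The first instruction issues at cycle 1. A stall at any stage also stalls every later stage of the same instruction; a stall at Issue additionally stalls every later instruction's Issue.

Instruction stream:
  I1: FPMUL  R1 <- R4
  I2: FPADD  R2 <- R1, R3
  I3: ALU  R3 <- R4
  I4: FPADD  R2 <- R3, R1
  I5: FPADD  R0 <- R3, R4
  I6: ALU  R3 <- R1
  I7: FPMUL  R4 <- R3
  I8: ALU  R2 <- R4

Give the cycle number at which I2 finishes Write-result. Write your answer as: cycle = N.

cycle = 13

1) issue 1, read 2, done 7, write 8
2) issue 2, read 9, done 12, write 13  <RAW R1: wait I1 write@8>
3) issue 3, read 4, done 5, write 10  <WAR R3: wait I2 read@9>
4) issue 14, read 15, done 18, write 19  <struct: FPADD busy until I2 writes@13>
5) issue 20, read 21, done 24, write 25  <struct: FPADD busy until I4 writes@19>
6) issue 21, read 22, done 23, write 24
7) issue 22, read 25, done 30, write 31  <RAW R3: wait I6 write@24>
8) issue 25, read 32, done 33, write 34  <struct: ALU busy until I6 writes@24 / RAW R4: wait I7 write@31>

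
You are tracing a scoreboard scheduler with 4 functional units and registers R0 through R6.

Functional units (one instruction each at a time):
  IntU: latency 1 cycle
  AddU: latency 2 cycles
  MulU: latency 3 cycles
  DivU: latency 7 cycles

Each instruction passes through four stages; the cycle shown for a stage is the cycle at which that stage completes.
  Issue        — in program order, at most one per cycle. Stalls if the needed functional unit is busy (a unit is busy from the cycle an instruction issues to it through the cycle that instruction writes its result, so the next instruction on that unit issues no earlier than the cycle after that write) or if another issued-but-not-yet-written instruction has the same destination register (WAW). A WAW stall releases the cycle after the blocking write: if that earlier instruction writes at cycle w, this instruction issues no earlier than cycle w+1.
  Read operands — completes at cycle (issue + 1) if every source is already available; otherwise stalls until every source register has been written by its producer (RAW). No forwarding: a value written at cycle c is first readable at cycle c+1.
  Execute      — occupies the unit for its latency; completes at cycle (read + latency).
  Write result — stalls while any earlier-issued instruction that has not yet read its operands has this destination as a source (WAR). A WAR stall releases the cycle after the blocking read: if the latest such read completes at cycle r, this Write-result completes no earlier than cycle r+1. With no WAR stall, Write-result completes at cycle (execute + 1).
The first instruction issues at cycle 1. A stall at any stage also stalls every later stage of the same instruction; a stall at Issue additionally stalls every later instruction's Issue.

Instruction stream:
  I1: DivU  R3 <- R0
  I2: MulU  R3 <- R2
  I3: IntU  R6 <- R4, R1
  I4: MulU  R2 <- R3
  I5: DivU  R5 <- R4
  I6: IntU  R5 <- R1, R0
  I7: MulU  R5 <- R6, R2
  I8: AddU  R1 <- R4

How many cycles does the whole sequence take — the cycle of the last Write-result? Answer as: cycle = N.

I1  is:1  ro:2  ex:9  wr:10
I2  is:11  ro:12  ex:15  wr:16  — WAW R3: wait I1 write@10
I3  is:12  ro:13  ex:14  wr:15
I4  is:17  ro:18  ex:21  wr:22  — struct: MulU busy until I2 writes@16
I5  is:18  ro:19  ex:26  wr:27
I6  is:28  ro:29  ex:30  wr:31  — WAW R5: wait I5 write@27
I7  is:32  ro:33  ex:36  wr:37  — WAW R5: wait I6 write@31
I8  is:33  ro:34  ex:36  wr:37

cycle = 37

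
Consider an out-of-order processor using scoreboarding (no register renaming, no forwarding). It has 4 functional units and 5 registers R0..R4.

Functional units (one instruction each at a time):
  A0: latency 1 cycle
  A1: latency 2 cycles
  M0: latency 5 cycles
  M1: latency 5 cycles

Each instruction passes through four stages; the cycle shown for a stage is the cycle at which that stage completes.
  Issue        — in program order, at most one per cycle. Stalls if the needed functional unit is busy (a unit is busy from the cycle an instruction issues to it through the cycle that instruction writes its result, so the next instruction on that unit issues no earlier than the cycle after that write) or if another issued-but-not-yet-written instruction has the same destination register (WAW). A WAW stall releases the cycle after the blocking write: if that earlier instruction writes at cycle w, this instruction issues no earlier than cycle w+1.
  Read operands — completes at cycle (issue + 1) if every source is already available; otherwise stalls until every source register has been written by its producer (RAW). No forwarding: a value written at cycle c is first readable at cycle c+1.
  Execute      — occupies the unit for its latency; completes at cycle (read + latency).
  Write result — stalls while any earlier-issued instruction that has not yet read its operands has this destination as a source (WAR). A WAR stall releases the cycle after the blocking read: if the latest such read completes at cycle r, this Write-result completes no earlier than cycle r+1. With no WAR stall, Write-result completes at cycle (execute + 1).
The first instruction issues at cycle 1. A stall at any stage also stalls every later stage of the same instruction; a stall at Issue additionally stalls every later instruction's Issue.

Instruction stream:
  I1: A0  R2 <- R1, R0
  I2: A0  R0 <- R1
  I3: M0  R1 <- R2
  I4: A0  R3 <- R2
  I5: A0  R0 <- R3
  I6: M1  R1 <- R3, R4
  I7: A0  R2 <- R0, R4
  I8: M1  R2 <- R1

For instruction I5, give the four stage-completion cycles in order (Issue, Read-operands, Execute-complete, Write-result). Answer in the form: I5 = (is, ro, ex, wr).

  I1 | 1 | 2 | 3 | 4
  I2 | 5 | 6 | 7 | 8   struct: A0 busy until I1 writes@4
  I3 | 6 | 7 | 12 | 13
  I4 | 9 | 10 | 11 | 12   struct: A0 busy until I2 writes@8
  I5 | 13 | 14 | 15 | 16   struct: A0 busy until I4 writes@12
  I6 | 14 | 15 | 20 | 21
  I7 | 17 | 18 | 19 | 20   struct: A0 busy until I5 writes@16
  I8 | 22 | 23 | 28 | 29   struct: M1 busy until I6 writes@21

I5 = (13, 14, 15, 16)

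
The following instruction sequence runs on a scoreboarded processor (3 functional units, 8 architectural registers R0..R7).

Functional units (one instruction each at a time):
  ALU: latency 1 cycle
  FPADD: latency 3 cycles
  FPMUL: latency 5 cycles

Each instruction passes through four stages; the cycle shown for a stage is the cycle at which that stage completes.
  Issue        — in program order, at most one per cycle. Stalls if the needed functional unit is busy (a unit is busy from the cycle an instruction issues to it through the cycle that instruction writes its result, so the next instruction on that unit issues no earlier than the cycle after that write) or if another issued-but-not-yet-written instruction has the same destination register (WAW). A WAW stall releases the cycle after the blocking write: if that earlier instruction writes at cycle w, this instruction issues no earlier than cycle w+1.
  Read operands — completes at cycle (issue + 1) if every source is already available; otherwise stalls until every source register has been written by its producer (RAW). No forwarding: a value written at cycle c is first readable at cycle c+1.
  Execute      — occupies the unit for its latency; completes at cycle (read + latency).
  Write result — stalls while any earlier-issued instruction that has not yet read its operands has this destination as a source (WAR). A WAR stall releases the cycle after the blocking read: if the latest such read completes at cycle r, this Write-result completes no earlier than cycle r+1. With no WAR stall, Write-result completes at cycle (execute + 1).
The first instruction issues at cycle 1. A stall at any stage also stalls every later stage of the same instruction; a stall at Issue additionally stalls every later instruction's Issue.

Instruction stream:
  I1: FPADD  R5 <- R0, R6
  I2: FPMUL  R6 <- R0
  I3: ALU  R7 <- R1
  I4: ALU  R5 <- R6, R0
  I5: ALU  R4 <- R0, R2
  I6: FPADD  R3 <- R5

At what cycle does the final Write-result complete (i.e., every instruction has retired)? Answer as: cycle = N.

cycle = 19

c1: I1→FPADD
c2: I1 RO · I2→FPMUL
c3: I2 RO · I3→ALU
c4: I3 RO
c5: I1 EX · I3 EX
c6: I1 WR R5 · I3 WR R7
c7: I4→ALU
c8: I2 EX
c9: I2 WR R6
c10: I4 RO
c11: I4 EX
c12: I4 WR R5
c13: I5→ALU
c14: I5 RO · I6→FPADD
c15: I5 EX · I6 RO
c16: I5 WR R4
c18: I6 EX
c19: I6 WR R3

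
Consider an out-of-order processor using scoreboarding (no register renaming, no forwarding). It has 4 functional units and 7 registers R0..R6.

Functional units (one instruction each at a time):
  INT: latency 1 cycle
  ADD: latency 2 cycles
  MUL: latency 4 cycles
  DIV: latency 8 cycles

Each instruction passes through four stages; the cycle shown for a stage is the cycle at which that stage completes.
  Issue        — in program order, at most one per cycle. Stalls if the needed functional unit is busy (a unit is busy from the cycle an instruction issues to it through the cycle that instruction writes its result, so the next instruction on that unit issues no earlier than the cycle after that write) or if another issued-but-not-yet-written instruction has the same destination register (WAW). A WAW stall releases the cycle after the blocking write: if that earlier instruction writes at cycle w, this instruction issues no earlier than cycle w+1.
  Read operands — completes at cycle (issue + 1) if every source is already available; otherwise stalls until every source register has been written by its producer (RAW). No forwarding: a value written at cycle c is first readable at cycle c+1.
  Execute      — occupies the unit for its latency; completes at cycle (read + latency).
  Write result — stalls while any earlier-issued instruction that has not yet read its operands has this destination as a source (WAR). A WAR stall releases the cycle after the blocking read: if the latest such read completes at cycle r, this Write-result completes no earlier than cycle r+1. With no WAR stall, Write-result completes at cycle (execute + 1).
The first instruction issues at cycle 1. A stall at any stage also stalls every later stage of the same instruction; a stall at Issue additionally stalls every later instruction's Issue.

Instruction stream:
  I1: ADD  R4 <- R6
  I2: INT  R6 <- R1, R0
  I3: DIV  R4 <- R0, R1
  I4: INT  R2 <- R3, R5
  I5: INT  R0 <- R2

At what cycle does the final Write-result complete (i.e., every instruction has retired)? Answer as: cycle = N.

cycle = 16

I1 -> (1, 2, 4, 5)
I2 -> (2, 3, 4, 5)
I3 -> (6, 7, 15, 16)  // WAW R4: wait I1 write@5
I4 -> (7, 8, 9, 10)
I5 -> (11, 12, 13, 14)  // struct: INT busy until I4 writes@10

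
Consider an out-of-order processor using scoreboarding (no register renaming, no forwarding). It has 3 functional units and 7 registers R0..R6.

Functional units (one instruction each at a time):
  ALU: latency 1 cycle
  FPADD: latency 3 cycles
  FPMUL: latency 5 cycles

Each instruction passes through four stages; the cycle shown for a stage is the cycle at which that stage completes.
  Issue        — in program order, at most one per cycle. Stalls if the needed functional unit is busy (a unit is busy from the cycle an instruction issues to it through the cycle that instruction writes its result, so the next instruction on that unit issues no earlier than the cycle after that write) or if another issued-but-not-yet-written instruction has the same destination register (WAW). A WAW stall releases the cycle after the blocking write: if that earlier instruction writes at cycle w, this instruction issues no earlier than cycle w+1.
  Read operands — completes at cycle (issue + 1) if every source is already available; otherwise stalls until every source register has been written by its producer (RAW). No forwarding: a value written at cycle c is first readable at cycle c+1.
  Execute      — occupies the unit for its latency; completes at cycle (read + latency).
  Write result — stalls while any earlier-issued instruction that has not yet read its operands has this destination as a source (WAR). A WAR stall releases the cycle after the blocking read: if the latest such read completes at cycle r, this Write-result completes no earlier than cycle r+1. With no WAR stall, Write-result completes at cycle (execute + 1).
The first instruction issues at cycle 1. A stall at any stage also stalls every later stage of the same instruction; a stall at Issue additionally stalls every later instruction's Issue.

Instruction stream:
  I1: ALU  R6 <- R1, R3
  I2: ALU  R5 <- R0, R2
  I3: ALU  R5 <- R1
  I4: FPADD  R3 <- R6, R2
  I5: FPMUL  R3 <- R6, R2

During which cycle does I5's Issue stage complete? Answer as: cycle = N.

cycle = 16

t=1  I1→ALU
t=2  I1 RO
t=3  I1 EX
t=4  I1 WR R6
t=5  I2→ALU
t=6  I2 RO
t=7  I2 EX
t=8  I2 WR R5
t=9  I3→ALU
t=10  I3 RO | I4→FPADD
t=11  I3 EX | I4 RO
t=12  I3 WR R5
t=14  I4 EX
t=15  I4 WR R3
t=16  I5→FPMUL
t=17  I5 RO
t=22  I5 EX
t=23  I5 WR R3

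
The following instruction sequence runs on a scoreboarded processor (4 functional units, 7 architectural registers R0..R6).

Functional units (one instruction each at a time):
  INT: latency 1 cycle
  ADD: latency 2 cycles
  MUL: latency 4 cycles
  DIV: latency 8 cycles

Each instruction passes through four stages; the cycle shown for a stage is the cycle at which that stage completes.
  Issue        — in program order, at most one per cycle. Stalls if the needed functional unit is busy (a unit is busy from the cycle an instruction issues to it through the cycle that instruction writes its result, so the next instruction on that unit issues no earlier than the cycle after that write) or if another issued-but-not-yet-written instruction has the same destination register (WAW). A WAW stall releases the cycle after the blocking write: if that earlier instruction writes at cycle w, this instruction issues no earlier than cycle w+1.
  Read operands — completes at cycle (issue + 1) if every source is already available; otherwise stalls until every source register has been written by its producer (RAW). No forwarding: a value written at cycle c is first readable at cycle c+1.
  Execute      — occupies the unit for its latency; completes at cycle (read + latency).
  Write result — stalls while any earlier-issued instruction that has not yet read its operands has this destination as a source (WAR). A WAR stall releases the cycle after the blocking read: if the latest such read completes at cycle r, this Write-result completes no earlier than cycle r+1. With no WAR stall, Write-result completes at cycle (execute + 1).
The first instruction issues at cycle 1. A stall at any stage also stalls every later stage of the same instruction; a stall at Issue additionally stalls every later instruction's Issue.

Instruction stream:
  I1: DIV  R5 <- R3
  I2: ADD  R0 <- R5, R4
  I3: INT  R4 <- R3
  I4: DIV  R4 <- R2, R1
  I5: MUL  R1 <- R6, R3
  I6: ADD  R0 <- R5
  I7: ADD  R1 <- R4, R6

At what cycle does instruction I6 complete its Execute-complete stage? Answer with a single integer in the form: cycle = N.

t=1  issue I1 (DIV)
t=2  I1 read-ops, issue I2 (ADD)
t=3  issue I3 (INT)
t=4  I3 read-ops
t=5  I3 finished on INT
t=10  I1 finished on DIV
t=11  I1→R5
t=12  I2 read-ops
t=13  I3→R4
t=14  I2 finished on ADD, issue I4 (DIV)
t=15  I2→R0, I4 read-ops, issue I5 (MUL)
t=16  I5 read-ops, issue I6 (ADD)
t=17  I6 read-ops
t=19  I6 finished on ADD
t=20  I5 finished on MUL, I6→R0
t=21  I5→R1
t=22  issue I7 (ADD)
t=23  I4 finished on DIV
t=24  I4→R4
t=25  I7 read-ops
t=27  I7 finished on ADD
t=28  I7→R1

cycle = 19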